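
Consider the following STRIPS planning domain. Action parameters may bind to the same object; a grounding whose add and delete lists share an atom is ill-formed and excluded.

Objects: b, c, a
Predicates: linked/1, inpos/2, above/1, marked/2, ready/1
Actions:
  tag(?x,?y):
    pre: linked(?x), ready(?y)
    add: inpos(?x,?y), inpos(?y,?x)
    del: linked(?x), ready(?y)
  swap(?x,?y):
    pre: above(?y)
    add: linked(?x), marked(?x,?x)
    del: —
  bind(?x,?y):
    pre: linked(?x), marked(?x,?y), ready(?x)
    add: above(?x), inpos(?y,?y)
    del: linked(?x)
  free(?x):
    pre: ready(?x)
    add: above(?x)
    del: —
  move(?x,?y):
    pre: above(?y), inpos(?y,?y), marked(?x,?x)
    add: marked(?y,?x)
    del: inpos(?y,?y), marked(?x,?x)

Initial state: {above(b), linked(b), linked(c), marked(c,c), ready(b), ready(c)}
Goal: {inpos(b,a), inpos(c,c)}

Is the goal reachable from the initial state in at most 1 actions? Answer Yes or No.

No

1. tag(c,c)  →  {above(b), inpos(c,c), linked(b), marked(c,c), ready(b)}
2. swap(a,b)  →  {above(b), inpos(c,c), linked(a), linked(b), marked(a,a), marked(c,c), ready(b)}
3. tag(a,b)  →  {above(b), inpos(a,b), inpos(b,a), inpos(c,c), linked(b), marked(a,a), marked(c,c)}
optimal plan length = 3; 3 > 1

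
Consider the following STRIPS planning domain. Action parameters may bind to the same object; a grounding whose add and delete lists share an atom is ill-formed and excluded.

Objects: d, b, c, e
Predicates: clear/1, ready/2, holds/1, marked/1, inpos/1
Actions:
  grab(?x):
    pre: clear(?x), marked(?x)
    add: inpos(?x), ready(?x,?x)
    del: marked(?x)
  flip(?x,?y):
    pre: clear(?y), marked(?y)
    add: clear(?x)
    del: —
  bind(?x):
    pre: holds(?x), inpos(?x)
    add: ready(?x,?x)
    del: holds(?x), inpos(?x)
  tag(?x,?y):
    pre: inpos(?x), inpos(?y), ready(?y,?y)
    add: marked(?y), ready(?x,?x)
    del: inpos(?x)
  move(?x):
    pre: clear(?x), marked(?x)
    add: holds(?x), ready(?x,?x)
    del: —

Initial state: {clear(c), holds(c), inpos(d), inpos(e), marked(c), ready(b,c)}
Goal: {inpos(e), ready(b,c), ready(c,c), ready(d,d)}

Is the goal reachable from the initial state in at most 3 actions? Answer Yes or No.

1. grab(c)  →  {clear(c), holds(c), inpos(c), inpos(d), inpos(e), ready(b,c), ready(c,c)}
2. tag(d,c)  →  {clear(c), holds(c), inpos(c), inpos(e), marked(c), ready(b,c), ready(c,c), ready(d,d)}
optimal plan length = 2; 2 ≤ 3

Yes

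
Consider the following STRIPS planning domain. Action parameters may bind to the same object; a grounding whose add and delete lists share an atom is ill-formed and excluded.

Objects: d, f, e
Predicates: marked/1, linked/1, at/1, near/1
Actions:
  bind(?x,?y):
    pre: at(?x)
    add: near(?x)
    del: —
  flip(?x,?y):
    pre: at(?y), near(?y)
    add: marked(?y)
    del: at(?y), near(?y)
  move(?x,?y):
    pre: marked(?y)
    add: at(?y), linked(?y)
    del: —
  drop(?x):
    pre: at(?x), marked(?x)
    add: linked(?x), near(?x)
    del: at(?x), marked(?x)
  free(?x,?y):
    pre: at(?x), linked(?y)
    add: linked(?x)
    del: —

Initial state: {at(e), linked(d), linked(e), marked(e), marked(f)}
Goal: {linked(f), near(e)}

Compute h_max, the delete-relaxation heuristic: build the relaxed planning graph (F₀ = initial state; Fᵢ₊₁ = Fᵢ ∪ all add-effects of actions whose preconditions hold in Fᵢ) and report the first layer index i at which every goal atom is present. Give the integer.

1

F0 = init (5 atoms)
F1 = F0 ∪ {at(f), linked(f), near(e)}  (8 atoms)
goal ⊆ F1  ⇒  h_max = 1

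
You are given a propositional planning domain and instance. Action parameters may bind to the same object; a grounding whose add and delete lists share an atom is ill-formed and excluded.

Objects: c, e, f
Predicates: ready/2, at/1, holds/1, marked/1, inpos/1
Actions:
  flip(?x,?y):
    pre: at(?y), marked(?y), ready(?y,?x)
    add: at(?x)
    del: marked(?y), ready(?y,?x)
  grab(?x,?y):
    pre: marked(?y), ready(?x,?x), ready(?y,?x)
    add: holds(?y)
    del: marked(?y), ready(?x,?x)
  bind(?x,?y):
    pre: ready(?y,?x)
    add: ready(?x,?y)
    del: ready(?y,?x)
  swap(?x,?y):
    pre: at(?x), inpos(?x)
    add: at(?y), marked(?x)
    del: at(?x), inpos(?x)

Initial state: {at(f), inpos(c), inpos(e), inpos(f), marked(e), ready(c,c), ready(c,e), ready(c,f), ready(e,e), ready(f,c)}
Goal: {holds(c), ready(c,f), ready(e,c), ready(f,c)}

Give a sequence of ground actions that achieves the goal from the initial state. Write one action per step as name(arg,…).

1. bind(e,c)  →  {at(f), inpos(c), inpos(e), inpos(f), marked(e), ready(c,c), ready(c,f), ready(e,c), ready(e,e), ready(f,c)}
2. swap(f,c)  →  {at(c), inpos(c), inpos(e), marked(e), marked(f), ready(c,c), ready(c,f), ready(e,c), ready(e,e), ready(f,c)}
3. swap(c,e)  →  {at(e), inpos(e), marked(c), marked(e), marked(f), ready(c,c), ready(c,f), ready(e,c), ready(e,e), ready(f,c)}
4. grab(c,c)  →  {at(e), holds(c), inpos(e), marked(e), marked(f), ready(c,f), ready(e,c), ready(e,e), ready(f,c)}

bind(e,c); swap(f,c); swap(c,e); grab(c,c)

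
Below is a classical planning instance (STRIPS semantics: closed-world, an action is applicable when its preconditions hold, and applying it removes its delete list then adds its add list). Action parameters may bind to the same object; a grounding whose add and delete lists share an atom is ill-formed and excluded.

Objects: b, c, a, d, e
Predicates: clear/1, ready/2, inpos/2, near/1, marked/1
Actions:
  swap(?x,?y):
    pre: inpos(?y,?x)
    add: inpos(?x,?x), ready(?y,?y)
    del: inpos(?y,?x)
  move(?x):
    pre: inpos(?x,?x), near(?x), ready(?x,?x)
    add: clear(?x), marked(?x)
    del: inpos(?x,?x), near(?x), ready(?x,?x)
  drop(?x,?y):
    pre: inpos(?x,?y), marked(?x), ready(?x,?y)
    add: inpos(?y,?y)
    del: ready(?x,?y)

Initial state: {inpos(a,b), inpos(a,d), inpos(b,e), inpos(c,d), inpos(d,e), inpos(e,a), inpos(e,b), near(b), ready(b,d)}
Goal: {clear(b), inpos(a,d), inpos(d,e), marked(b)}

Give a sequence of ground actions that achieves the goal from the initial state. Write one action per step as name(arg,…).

1. swap(b,a)  →  {inpos(a,d), inpos(b,b), inpos(b,e), inpos(c,d), inpos(d,e), inpos(e,a), inpos(e,b), near(b), ready(a,a), ready(b,d)}
2. swap(e,b)  →  {inpos(a,d), inpos(b,b), inpos(c,d), inpos(d,e), inpos(e,a), inpos(e,b), inpos(e,e), near(b), ready(a,a), ready(b,b), ready(b,d)}
3. move(b)  →  {clear(b), inpos(a,d), inpos(c,d), inpos(d,e), inpos(e,a), inpos(e,b), inpos(e,e), marked(b), ready(a,a), ready(b,d)}

swap(b,a); swap(e,b); move(b)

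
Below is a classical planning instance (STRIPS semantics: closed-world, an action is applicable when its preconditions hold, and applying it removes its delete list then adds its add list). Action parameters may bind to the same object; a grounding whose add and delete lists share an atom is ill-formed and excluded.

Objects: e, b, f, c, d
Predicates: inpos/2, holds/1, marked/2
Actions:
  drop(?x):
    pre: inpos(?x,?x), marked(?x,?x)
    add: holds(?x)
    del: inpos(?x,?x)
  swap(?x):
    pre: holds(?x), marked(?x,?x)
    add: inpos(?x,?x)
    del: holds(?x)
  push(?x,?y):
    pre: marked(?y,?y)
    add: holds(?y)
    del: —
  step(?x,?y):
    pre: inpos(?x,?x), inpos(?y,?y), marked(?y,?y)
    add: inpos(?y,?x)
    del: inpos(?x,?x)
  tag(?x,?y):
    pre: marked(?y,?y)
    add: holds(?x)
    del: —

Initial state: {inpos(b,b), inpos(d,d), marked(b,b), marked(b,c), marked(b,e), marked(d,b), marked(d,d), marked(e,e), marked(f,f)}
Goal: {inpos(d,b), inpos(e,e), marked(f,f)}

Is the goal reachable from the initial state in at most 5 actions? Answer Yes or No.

Yes

1. push(e,e)  →  {holds(e), inpos(b,b), inpos(d,d), marked(b,b), marked(b,c), marked(b,e), marked(d,b), marked(d,d), marked(e,e), marked(f,f)}
2. swap(e)  →  {inpos(b,b), inpos(d,d), inpos(e,e), marked(b,b), marked(b,c), marked(b,e), marked(d,b), marked(d,d), marked(e,e), marked(f,f)}
3. step(b,d)  →  {inpos(d,b), inpos(d,d), inpos(e,e), marked(b,b), marked(b,c), marked(b,e), marked(d,b), marked(d,d), marked(e,e), marked(f,f)}
optimal plan length = 3; 3 ≤ 5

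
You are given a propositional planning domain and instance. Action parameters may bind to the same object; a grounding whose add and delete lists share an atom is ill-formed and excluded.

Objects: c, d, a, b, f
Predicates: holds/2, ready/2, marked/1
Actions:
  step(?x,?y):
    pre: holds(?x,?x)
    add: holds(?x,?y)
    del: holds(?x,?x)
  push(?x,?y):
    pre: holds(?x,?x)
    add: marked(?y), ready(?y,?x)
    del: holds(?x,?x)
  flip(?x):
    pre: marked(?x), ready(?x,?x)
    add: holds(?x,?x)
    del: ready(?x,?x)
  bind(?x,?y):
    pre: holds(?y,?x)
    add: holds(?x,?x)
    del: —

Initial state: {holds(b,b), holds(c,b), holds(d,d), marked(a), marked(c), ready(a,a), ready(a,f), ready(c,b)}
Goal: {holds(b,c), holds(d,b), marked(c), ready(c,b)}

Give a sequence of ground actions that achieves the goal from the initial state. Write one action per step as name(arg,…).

step(d,b); step(b,c)

1. step(d,b)  →  {holds(b,b), holds(c,b), holds(d,b), marked(a), marked(c), ready(a,a), ready(a,f), ready(c,b)}
2. step(b,c)  →  {holds(b,c), holds(c,b), holds(d,b), marked(a), marked(c), ready(a,a), ready(a,f), ready(c,b)}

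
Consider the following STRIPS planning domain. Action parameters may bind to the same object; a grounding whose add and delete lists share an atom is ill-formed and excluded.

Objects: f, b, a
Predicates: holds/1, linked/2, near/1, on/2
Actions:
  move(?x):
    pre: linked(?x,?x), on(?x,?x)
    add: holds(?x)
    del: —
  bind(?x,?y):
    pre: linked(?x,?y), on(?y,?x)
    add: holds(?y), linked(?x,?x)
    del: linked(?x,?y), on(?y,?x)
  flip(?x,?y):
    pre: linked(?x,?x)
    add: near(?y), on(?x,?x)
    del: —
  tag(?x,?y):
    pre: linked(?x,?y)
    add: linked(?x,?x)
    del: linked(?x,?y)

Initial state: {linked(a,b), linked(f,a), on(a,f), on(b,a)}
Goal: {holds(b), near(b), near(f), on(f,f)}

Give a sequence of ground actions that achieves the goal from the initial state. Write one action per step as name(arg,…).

bind(f,a); bind(a,b); flip(f,f); flip(f,b)

1. bind(f,a)  →  {holds(a), linked(a,b), linked(f,f), on(b,a)}
2. bind(a,b)  →  {holds(a), holds(b), linked(a,a), linked(f,f)}
3. flip(f,f)  →  {holds(a), holds(b), linked(a,a), linked(f,f), near(f), on(f,f)}
4. flip(f,b)  →  {holds(a), holds(b), linked(a,a), linked(f,f), near(b), near(f), on(f,f)}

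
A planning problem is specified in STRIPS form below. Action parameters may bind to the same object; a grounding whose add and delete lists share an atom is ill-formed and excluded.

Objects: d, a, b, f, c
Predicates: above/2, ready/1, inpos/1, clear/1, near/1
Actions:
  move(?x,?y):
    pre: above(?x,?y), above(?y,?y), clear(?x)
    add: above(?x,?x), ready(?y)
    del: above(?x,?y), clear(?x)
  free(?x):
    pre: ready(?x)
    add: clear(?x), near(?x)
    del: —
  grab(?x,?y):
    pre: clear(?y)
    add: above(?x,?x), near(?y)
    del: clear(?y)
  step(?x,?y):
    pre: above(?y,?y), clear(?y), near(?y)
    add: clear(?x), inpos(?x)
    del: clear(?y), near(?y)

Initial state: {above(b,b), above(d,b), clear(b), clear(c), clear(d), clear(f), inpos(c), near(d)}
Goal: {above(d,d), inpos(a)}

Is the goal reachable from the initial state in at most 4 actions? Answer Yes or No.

Yes

1. grab(d,b)  →  {above(b,b), above(d,b), above(d,d), clear(c), clear(d), clear(f), inpos(c), near(b), near(d)}
2. step(a,d)  →  {above(b,b), above(d,b), above(d,d), clear(a), clear(c), clear(f), inpos(a), inpos(c), near(b)}
optimal plan length = 2; 2 ≤ 4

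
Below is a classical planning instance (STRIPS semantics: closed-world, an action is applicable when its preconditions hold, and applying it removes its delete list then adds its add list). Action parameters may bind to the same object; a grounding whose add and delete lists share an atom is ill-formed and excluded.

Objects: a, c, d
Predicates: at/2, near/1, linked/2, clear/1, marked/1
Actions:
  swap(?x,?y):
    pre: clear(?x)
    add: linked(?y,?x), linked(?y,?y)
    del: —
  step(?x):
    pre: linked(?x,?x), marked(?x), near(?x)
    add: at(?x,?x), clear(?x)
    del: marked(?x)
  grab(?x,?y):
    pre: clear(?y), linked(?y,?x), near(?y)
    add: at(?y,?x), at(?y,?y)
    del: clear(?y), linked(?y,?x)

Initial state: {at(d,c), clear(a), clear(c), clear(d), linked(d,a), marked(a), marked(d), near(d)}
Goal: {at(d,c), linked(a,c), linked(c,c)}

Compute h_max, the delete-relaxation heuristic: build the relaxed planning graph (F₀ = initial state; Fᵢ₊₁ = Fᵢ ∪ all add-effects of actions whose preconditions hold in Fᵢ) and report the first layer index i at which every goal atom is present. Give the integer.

1

F0 = init (8 atoms)
F1 = F0 ∪ {at(d,a), at(d,d), linked(a,a), linked(a,c), linked(a,d), linked(c,a), linked(c,c), linked(c,d), linked(d,c), linked(d,d)}  (18 atoms)
goal ⊆ F1  ⇒  h_max = 1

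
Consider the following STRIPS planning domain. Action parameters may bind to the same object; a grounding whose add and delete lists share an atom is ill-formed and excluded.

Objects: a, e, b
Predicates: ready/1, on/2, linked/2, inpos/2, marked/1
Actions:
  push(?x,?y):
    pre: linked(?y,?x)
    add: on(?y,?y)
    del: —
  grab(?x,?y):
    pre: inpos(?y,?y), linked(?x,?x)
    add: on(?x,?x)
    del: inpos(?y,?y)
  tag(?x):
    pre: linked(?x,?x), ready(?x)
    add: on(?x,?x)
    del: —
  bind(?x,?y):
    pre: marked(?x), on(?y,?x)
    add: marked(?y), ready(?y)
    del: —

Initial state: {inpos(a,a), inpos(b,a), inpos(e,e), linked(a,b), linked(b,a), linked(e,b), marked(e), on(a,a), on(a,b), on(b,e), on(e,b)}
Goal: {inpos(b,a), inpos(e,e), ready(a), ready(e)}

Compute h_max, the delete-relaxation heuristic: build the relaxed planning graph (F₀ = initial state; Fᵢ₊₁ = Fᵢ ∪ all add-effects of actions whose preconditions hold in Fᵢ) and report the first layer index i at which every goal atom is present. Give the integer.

2

F0 = init (11 atoms)
F1 = F0 ∪ {marked(b), on(b,b), on(e,e), ready(b)}  (15 atoms)
F2 = F1 ∪ {marked(a), ready(a), ready(e)}  (18 atoms)
goal ⊆ F2  ⇒  h_max = 2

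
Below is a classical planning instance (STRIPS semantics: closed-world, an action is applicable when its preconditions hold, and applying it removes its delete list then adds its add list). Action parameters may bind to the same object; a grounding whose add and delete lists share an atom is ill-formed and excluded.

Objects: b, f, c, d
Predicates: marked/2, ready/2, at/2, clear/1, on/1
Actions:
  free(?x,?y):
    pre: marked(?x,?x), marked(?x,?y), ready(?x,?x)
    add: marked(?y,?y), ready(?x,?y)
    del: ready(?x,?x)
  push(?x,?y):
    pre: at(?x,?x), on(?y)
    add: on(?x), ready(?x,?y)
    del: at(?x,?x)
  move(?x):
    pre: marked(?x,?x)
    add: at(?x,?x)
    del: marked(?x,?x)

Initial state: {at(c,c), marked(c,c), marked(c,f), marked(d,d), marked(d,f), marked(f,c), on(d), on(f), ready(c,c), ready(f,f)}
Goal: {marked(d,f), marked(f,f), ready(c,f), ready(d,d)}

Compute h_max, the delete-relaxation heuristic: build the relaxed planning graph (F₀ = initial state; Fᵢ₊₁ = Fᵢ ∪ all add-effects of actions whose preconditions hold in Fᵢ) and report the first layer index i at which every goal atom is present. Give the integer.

F0 = init (10 atoms)
F1 = F0 ∪ {at(d,d), marked(f,f), on(c), ready(c,d), ready(c,f)}  (15 atoms)
F2 = F1 ∪ {at(f,f), ready(d,c), ready(d,d), ready(d,f), ready(f,c)}  (20 atoms)
goal ⊆ F2  ⇒  h_max = 2

2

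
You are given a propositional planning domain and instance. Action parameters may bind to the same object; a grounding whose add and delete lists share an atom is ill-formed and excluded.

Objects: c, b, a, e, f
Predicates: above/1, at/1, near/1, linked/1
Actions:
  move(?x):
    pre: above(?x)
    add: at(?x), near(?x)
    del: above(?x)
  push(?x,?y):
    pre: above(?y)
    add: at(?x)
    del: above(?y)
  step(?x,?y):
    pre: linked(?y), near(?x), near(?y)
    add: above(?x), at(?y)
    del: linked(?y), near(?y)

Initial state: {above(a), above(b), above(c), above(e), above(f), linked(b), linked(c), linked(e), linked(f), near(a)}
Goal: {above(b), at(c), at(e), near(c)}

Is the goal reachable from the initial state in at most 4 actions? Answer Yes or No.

1. move(c)  →  {above(a), above(b), above(e), above(f), at(c), linked(b), linked(c), linked(e), linked(f), near(a), near(c)}
2. move(e)  →  {above(a), above(b), above(f), at(c), at(e), linked(b), linked(c), linked(e), linked(f), near(a), near(c), near(e)}
optimal plan length = 2; 2 ≤ 4

Yes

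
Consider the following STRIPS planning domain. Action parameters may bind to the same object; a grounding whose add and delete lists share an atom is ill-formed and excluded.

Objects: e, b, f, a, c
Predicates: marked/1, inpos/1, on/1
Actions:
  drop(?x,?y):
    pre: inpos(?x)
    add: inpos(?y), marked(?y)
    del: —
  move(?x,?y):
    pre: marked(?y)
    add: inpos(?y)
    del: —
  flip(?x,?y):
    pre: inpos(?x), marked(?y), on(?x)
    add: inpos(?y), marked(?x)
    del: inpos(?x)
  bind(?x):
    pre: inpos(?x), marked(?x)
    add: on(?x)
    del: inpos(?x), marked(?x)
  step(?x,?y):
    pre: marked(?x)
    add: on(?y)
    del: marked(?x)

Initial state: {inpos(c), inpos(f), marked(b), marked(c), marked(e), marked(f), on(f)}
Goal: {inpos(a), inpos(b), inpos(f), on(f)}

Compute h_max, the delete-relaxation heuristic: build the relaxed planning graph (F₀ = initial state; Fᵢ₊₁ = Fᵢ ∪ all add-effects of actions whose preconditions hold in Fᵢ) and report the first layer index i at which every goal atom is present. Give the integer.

1

F0 = init (7 atoms)
F1 = F0 ∪ {inpos(a), inpos(b), inpos(e), marked(a), on(a), on(b), on(c), on(e)}  (15 atoms)
goal ⊆ F1  ⇒  h_max = 1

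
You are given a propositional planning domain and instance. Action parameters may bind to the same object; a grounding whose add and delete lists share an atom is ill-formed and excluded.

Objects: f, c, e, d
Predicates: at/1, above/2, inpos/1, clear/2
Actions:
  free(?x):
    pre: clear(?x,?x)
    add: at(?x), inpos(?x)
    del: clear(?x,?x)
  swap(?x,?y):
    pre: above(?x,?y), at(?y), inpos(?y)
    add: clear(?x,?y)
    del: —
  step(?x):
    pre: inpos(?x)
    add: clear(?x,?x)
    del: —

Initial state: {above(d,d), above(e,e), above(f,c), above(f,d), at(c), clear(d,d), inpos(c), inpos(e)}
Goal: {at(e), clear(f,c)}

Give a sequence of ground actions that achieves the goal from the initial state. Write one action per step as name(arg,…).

swap(f,c); step(e); free(e)

1. swap(f,c)  →  {above(d,d), above(e,e), above(f,c), above(f,d), at(c), clear(d,d), clear(f,c), inpos(c), inpos(e)}
2. step(e)  →  {above(d,d), above(e,e), above(f,c), above(f,d), at(c), clear(d,d), clear(e,e), clear(f,c), inpos(c), inpos(e)}
3. free(e)  →  {above(d,d), above(e,e), above(f,c), above(f,d), at(c), at(e), clear(d,d), clear(f,c), inpos(c), inpos(e)}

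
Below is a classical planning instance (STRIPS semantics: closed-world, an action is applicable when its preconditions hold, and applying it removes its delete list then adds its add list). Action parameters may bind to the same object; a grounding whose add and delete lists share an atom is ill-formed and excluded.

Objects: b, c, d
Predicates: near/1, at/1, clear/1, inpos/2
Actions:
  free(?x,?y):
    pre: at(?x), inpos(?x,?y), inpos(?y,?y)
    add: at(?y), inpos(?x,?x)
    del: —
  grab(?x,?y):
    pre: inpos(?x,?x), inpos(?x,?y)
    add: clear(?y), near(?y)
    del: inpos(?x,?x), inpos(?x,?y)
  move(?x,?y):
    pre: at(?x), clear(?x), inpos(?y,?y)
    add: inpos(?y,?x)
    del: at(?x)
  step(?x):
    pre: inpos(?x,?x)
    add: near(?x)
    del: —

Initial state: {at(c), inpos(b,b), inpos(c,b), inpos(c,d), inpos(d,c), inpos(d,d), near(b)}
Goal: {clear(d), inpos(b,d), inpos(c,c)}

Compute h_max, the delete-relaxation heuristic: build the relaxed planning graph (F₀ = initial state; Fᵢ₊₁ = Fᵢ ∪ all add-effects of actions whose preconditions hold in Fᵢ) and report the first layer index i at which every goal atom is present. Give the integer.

F0 = init (7 atoms)
F1 = F0 ∪ {at(b), at(d), clear(b), clear(c), clear(d), inpos(c,c), near(c), near(d)}  (15 atoms)
F2 = F1 ∪ {inpos(b,c), inpos(b,d), inpos(d,b)}  (18 atoms)
goal ⊆ F2  ⇒  h_max = 2

2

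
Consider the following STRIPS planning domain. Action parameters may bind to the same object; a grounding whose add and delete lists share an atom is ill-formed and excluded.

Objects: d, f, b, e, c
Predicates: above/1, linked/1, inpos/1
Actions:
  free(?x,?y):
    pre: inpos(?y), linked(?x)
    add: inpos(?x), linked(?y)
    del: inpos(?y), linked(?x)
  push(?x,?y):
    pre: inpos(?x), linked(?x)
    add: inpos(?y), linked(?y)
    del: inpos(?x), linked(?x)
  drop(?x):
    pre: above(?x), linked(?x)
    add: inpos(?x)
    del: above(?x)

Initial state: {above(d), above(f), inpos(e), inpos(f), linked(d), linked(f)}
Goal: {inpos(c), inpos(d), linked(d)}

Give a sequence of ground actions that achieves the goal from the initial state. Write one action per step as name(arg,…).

push(f,c); drop(d)

1. push(f,c)  →  {above(d), above(f), inpos(c), inpos(e), linked(c), linked(d)}
2. drop(d)  →  {above(f), inpos(c), inpos(d), inpos(e), linked(c), linked(d)}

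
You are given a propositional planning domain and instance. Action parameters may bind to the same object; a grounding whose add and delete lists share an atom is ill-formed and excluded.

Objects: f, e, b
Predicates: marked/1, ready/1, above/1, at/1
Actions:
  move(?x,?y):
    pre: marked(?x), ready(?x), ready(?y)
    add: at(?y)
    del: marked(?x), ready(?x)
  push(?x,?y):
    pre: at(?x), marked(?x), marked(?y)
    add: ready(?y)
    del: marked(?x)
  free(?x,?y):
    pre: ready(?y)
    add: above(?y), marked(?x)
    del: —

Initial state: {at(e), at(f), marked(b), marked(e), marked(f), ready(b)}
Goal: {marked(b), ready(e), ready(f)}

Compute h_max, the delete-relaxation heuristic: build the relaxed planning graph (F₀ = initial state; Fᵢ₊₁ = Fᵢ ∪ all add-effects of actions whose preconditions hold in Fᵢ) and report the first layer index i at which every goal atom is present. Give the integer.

F0 = init (6 atoms)
F1 = F0 ∪ {above(b), at(b), ready(e), ready(f)}  (10 atoms)
goal ⊆ F1  ⇒  h_max = 1

1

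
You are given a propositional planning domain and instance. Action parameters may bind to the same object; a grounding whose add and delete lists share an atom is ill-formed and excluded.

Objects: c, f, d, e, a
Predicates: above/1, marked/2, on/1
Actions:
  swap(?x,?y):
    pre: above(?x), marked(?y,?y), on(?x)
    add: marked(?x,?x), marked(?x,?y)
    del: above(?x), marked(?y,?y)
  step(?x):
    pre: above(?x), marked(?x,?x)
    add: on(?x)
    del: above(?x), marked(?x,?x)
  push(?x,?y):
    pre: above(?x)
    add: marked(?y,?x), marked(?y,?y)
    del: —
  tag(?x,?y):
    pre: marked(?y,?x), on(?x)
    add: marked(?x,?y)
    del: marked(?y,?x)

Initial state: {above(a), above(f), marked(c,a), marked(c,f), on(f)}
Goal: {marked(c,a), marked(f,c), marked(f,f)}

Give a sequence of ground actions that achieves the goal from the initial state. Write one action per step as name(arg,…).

push(f,c); swap(f,c)

1. push(f,c)  →  {above(a), above(f), marked(c,a), marked(c,c), marked(c,f), on(f)}
2. swap(f,c)  →  {above(a), marked(c,a), marked(c,f), marked(f,c), marked(f,f), on(f)}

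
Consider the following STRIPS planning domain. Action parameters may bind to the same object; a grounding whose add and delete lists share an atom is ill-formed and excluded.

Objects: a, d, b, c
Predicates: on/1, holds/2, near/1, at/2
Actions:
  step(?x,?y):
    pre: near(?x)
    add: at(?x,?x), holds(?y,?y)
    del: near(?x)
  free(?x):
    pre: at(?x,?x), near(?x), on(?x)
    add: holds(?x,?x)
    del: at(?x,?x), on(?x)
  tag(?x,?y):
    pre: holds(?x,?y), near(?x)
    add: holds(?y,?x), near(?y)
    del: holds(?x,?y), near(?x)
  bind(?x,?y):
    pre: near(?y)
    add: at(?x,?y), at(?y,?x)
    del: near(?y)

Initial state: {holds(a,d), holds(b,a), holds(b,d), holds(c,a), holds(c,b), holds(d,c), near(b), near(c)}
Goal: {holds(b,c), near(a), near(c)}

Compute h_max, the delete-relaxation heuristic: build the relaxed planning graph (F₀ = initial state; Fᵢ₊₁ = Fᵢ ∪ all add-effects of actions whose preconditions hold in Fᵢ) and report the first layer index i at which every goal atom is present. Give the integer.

1

F0 = init (8 atoms)
F1 = F0 ∪ {at(a,b), at(a,c), at(b,a), at(b,b), at(b,c), at(b,d), at(c,a), at(c,b), at(c,c), at(c,d), at(d,b), at(d,c), holds(a,a), holds(a,b), holds(a,c), holds(b,b), holds(b,c), holds(c,c), holds(d,b), holds(d,d), near(a), near(d)}  (30 atoms)
goal ⊆ F1  ⇒  h_max = 1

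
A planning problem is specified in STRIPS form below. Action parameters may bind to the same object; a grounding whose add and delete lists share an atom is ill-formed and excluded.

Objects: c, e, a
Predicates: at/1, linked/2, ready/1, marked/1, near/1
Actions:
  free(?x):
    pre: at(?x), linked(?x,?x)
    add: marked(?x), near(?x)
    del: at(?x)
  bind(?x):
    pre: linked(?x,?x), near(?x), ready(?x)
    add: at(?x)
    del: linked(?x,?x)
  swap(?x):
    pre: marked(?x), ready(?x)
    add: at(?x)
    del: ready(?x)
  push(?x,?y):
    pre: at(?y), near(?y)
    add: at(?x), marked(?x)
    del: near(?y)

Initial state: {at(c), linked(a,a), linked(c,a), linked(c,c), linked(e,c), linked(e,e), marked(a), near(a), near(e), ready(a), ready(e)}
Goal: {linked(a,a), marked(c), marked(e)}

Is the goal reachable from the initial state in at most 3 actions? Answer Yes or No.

1. free(c)  →  {linked(a,a), linked(c,a), linked(c,c), linked(e,c), linked(e,e), marked(a), marked(c), near(a), near(c), near(e), ready(a), ready(e)}
2. bind(e)  →  {at(e), linked(a,a), linked(c,a), linked(c,c), linked(e,c), marked(a), marked(c), near(a), near(c), near(e), ready(a), ready(e)}
3. push(e,e)  →  {at(e), linked(a,a), linked(c,a), linked(c,c), linked(e,c), marked(a), marked(c), marked(e), near(a), near(c), ready(a), ready(e)}
optimal plan length = 3; 3 ≤ 3

Yes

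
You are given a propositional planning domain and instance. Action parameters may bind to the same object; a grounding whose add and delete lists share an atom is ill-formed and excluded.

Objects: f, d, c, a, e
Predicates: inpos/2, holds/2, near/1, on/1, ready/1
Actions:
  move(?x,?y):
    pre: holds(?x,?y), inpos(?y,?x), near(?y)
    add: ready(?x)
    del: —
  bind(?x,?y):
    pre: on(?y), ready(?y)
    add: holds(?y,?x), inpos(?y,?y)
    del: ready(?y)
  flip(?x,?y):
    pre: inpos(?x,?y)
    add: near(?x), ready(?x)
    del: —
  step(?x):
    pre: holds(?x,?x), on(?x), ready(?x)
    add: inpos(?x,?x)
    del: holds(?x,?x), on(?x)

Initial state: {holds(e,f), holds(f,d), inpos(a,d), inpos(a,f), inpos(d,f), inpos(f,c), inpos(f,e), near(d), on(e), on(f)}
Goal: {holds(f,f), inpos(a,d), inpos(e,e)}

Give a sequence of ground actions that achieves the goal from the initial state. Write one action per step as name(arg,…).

flip(f,c); move(e,f); bind(f,f); bind(f,e)

1. flip(f,c)  →  {holds(e,f), holds(f,d), inpos(a,d), inpos(a,f), inpos(d,f), inpos(f,c), inpos(f,e), near(d), near(f), on(e), on(f), ready(f)}
2. move(e,f)  →  {holds(e,f), holds(f,d), inpos(a,d), inpos(a,f), inpos(d,f), inpos(f,c), inpos(f,e), near(d), near(f), on(e), on(f), ready(e), ready(f)}
3. bind(f,f)  →  {holds(e,f), holds(f,d), holds(f,f), inpos(a,d), inpos(a,f), inpos(d,f), inpos(f,c), inpos(f,e), inpos(f,f), near(d), near(f), on(e), on(f), ready(e)}
4. bind(f,e)  →  {holds(e,f), holds(f,d), holds(f,f), inpos(a,d), inpos(a,f), inpos(d,f), inpos(e,e), inpos(f,c), inpos(f,e), inpos(f,f), near(d), near(f), on(e), on(f)}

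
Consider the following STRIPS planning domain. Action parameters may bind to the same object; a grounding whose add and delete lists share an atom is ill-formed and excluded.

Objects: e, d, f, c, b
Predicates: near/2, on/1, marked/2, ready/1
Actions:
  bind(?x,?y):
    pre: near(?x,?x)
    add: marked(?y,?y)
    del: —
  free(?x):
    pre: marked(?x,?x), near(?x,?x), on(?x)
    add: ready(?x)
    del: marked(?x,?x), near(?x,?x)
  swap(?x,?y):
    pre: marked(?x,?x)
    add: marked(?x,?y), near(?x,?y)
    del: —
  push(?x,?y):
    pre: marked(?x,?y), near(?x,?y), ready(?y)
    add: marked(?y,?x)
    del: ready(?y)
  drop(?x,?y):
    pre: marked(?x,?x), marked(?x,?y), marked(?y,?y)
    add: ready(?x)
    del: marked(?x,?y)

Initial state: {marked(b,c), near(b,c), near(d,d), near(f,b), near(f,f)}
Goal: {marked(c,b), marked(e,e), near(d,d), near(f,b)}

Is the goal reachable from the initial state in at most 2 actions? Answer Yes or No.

1. bind(d,e)  →  {marked(b,c), marked(e,e), near(b,c), near(d,d), near(f,b), near(f,f)}
2. bind(d,c)  →  {marked(b,c), marked(c,c), marked(e,e), near(b,c), near(d,d), near(f,b), near(f,f)}
3. swap(c,b)  →  {marked(b,c), marked(c,b), marked(c,c), marked(e,e), near(b,c), near(c,b), near(d,d), near(f,b), near(f,f)}
optimal plan length = 3; 3 > 2

No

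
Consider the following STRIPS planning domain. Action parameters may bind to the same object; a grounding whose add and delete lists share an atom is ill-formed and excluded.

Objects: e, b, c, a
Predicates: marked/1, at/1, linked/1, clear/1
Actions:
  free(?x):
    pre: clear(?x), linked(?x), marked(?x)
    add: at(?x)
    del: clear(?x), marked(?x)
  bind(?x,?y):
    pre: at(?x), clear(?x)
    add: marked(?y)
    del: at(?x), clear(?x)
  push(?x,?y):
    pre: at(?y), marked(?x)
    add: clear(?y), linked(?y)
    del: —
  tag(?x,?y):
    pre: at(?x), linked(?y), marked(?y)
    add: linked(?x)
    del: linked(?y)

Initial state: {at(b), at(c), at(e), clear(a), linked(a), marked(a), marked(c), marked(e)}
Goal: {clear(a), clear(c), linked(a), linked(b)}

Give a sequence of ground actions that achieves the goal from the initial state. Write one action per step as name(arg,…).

push(e,b); push(e,c)

1. push(e,b)  →  {at(b), at(c), at(e), clear(a), clear(b), linked(a), linked(b), marked(a), marked(c), marked(e)}
2. push(e,c)  →  {at(b), at(c), at(e), clear(a), clear(b), clear(c), linked(a), linked(b), linked(c), marked(a), marked(c), marked(e)}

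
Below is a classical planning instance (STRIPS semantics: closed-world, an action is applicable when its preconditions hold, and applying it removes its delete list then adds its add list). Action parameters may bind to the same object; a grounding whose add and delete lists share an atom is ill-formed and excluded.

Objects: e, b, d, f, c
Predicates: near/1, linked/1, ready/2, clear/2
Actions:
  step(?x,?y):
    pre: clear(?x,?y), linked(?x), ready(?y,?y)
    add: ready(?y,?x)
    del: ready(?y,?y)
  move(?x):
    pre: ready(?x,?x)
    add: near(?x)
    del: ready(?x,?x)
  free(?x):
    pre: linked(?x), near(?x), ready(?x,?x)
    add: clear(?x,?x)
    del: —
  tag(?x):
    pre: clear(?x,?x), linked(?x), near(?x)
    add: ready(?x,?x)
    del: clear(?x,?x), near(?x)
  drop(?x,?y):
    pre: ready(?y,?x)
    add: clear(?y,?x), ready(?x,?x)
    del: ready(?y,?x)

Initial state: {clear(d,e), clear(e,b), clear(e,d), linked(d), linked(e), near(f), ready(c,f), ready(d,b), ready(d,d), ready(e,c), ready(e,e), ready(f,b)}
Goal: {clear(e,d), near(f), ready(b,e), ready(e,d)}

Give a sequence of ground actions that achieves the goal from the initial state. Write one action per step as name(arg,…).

1. step(d,e)  →  {clear(d,e), clear(e,b), clear(e,d), linked(d), linked(e), near(f), ready(c,f), ready(d,b), ready(d,d), ready(e,c), ready(e,d), ready(f,b)}
2. drop(b,d)  →  {clear(d,b), clear(d,e), clear(e,b), clear(e,d), linked(d), linked(e), near(f), ready(b,b), ready(c,f), ready(d,d), ready(e,c), ready(e,d), ready(f,b)}
3. step(e,b)  →  {clear(d,b), clear(d,e), clear(e,b), clear(e,d), linked(d), linked(e), near(f), ready(b,e), ready(c,f), ready(d,d), ready(e,c), ready(e,d), ready(f,b)}

step(d,e); drop(b,d); step(e,b)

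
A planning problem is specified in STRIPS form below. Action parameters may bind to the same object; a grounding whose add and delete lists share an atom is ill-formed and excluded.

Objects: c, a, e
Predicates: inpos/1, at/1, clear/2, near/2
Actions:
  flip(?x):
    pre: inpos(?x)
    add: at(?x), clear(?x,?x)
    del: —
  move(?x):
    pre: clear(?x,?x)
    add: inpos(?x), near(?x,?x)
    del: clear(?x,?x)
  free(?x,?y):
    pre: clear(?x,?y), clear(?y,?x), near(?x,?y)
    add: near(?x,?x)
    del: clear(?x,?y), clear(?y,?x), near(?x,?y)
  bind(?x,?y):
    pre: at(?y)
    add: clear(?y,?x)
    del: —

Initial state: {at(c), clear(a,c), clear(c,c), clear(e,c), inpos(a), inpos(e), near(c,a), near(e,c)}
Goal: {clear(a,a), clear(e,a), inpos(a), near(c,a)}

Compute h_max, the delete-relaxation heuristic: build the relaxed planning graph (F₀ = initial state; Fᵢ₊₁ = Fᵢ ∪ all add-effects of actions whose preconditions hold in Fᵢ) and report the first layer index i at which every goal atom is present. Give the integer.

2

F0 = init (8 atoms)
F1 = F0 ∪ {at(a), at(e), clear(a,a), clear(c,a), clear(c,e), clear(e,e), inpos(c), near(c,c)}  (16 atoms)
F2 = F1 ∪ {clear(a,e), clear(e,a), near(a,a), near(e,e)}  (20 atoms)
goal ⊆ F2  ⇒  h_max = 2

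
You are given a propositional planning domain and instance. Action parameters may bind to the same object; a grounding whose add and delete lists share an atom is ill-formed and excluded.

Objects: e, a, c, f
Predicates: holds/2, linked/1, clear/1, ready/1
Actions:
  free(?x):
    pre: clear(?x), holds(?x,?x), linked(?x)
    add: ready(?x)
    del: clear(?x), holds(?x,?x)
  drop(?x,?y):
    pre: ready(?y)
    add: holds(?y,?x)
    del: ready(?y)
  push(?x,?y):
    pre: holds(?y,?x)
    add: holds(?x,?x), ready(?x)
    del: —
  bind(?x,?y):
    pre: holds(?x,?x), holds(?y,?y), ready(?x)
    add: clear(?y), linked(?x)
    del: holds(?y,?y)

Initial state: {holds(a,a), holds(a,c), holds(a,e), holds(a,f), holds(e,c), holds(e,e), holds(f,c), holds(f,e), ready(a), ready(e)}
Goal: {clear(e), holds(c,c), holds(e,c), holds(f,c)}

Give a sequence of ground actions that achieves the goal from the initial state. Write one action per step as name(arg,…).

push(c,e); bind(e,e)

1. push(c,e)  →  {holds(a,a), holds(a,c), holds(a,e), holds(a,f), holds(c,c), holds(e,c), holds(e,e), holds(f,c), holds(f,e), ready(a), ready(c), ready(e)}
2. bind(e,e)  →  {clear(e), holds(a,a), holds(a,c), holds(a,e), holds(a,f), holds(c,c), holds(e,c), holds(f,c), holds(f,e), linked(e), ready(a), ready(c), ready(e)}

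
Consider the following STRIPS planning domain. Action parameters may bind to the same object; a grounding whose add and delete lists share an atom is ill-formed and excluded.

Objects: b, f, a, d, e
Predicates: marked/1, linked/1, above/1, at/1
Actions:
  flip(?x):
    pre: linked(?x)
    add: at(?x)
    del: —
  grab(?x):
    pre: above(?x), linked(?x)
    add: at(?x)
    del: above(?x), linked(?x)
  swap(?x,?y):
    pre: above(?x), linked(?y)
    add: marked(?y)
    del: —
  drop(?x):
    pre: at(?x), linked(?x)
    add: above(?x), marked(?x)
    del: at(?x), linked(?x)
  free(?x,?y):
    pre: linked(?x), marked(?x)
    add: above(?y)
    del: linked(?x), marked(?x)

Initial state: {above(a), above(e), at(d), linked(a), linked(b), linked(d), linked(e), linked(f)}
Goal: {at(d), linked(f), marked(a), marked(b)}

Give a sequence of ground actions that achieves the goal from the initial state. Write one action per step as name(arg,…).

1. swap(a,b)  →  {above(a), above(e), at(d), linked(a), linked(b), linked(d), linked(e), linked(f), marked(b)}
2. swap(a,a)  →  {above(a), above(e), at(d), linked(a), linked(b), linked(d), linked(e), linked(f), marked(a), marked(b)}

swap(a,b); swap(a,a)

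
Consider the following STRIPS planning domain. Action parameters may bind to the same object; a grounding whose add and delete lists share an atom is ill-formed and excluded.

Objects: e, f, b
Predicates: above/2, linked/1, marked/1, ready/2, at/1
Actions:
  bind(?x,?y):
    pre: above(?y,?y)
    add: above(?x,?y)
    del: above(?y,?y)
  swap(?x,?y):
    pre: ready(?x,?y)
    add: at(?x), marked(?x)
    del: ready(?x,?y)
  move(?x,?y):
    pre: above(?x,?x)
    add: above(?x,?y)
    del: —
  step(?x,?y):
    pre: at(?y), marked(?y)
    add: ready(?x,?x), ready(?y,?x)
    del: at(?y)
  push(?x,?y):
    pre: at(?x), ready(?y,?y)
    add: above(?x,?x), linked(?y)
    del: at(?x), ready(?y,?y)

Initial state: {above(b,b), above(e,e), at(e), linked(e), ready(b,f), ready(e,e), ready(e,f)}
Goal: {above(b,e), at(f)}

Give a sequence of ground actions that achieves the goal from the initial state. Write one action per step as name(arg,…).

bind(b,e); swap(e,e); step(f,e); swap(f,f)

1. bind(b,e)  →  {above(b,b), above(b,e), at(e), linked(e), ready(b,f), ready(e,e), ready(e,f)}
2. swap(e,e)  →  {above(b,b), above(b,e), at(e), linked(e), marked(e), ready(b,f), ready(e,f)}
3. step(f,e)  →  {above(b,b), above(b,e), linked(e), marked(e), ready(b,f), ready(e,f), ready(f,f)}
4. swap(f,f)  →  {above(b,b), above(b,e), at(f), linked(e), marked(e), marked(f), ready(b,f), ready(e,f)}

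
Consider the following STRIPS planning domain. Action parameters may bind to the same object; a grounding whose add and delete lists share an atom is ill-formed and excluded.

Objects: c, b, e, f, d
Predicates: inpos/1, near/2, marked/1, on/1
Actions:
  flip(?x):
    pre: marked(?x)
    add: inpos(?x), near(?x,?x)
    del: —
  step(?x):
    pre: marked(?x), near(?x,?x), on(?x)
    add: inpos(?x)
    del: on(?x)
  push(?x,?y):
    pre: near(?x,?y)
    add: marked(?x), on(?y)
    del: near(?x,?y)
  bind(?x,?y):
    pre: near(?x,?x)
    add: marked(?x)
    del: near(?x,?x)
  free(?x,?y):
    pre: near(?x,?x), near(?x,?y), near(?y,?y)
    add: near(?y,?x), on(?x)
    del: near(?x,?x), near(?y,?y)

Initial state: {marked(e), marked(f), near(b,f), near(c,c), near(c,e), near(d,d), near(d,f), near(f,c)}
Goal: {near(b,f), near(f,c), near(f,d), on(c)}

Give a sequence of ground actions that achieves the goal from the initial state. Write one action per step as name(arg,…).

1. flip(f)  →  {inpos(f), marked(e), marked(f), near(b,f), near(c,c), near(c,e), near(d,d), near(d,f), near(f,c), near(f,f)}
2. push(c,c)  →  {inpos(f), marked(c), marked(e), marked(f), near(b,f), near(c,e), near(d,d), near(d,f), near(f,c), near(f,f), on(c)}
3. free(d,f)  →  {inpos(f), marked(c), marked(e), marked(f), near(b,f), near(c,e), near(d,f), near(f,c), near(f,d), on(c), on(d)}

flip(f); push(c,c); free(d,f)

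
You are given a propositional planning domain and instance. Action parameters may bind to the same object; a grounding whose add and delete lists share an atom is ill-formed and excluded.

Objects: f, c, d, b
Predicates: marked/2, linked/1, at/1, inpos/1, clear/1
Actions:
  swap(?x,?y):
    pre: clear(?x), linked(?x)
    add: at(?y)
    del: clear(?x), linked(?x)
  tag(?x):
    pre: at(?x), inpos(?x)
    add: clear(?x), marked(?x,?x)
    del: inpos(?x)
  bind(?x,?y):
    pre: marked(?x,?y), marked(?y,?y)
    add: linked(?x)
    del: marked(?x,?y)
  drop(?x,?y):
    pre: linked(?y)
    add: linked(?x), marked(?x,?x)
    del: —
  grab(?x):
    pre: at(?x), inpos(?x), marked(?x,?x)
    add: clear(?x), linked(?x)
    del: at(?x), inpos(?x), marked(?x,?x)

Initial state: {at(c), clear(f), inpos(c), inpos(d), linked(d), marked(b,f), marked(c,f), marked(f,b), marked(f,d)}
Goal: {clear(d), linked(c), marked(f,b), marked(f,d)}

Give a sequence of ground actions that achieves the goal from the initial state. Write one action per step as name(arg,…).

drop(f,d); swap(f,d); tag(d); bind(c,f)

1. drop(f,d)  →  {at(c), clear(f), inpos(c), inpos(d), linked(d), linked(f), marked(b,f), marked(c,f), marked(f,b), marked(f,d), marked(f,f)}
2. swap(f,d)  →  {at(c), at(d), inpos(c), inpos(d), linked(d), marked(b,f), marked(c,f), marked(f,b), marked(f,d), marked(f,f)}
3. tag(d)  →  {at(c), at(d), clear(d), inpos(c), linked(d), marked(b,f), marked(c,f), marked(d,d), marked(f,b), marked(f,d), marked(f,f)}
4. bind(c,f)  →  {at(c), at(d), clear(d), inpos(c), linked(c), linked(d), marked(b,f), marked(d,d), marked(f,b), marked(f,d), marked(f,f)}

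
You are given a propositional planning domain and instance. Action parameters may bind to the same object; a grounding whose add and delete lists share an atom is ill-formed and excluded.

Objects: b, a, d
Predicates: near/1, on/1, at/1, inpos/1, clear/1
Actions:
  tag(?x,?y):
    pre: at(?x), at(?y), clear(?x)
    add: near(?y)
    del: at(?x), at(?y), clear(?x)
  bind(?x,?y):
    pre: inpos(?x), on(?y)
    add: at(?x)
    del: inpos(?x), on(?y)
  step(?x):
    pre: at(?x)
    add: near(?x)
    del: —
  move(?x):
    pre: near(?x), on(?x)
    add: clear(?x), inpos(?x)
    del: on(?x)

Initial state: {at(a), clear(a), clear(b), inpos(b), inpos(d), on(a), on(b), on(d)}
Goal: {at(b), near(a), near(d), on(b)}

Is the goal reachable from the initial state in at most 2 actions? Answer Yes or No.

1. tag(a,a)  →  {clear(b), inpos(b), inpos(d), near(a), on(a), on(b), on(d)}
2. bind(b,a)  →  {at(b), clear(b), inpos(d), near(a), on(b), on(d)}
3. bind(d,d)  →  {at(b), at(d), clear(b), near(a), on(b)}
4. step(d)  →  {at(b), at(d), clear(b), near(a), near(d), on(b)}
optimal plan length = 4; 4 > 2

No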